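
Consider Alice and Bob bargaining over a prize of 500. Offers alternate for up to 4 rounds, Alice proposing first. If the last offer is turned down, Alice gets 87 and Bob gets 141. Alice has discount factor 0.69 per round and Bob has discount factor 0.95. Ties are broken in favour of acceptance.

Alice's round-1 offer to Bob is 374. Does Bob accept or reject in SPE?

Reject

Round 4 (Bob proposes): Alice gets 87 if talks fail, so Bob offers 87 and keeps 413.
Round 3 (Alice proposes): Bob can get 413 next round, worth 0.95 × 413 = 392.35 now. Alice offers 392.35 and keeps 500 − 392.35 = 107.65.
Round 2 (Bob proposes): Alice can get 107.65 next round, worth 0.69 × 107.65 = 74.2785 now; Bob offers that and keeps 425.7215.
So by rejecting in round 1, Bob gets 425.7215 next round, worth 0.95 × 425.7215 = 404.435425 now.
Offer 374 < 404.435425, so Bob rejects.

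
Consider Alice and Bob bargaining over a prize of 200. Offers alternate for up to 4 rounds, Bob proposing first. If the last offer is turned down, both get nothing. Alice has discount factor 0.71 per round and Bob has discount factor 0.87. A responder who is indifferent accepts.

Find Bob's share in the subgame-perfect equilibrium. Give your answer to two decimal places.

93.83

Solve by backward induction from round 4.
Round 4 (Alice proposes): rejection yields 0 for Bob; Alice offers 0 and keeps 200.
Round 3 (Bob proposes): Alice can get 200 next round, worth 0.71 × 200 = 142 now; Bob offers that and keeps 58.
Round 2 (Alice proposes): Bob can get 58 next round, worth 0.87 × 58 = 50.46 now; Alice offers that and keeps 149.54.
Round 1 (Bob proposes): Alice can get 149.54 next round, worth 0.71 × 149.54 = 106.1734 now, so Bob offers 106.1734, keeping 93.8266.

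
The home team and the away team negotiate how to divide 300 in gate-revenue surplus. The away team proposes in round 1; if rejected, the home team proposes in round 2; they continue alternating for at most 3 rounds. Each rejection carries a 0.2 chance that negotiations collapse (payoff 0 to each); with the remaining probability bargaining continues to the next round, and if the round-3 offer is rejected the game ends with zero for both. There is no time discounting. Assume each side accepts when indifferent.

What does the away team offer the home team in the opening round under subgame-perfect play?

Round 3 (the away team proposes): rejection yields 0 for the home team; the away team offers 0 and keeps 300.
Round 2 (the home team proposes): rejecting gives the away team an expected 0.8 × 300 = 240. The home team offers 240 and keeps 300 − 240 = 60.
Round 1 (the away team proposes): rejecting gives the home team an expected 0.8 × 60 = 48, so the away team offers 48, keeping 252.

48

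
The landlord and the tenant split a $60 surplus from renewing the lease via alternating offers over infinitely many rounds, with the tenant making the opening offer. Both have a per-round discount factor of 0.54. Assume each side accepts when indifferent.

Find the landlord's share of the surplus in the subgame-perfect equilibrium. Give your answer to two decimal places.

When the tenant proposes, the landlord accepts any offer worth at least 0.54 times what the landlord would get by proposing next round; and vice versa.
This gives x = 60 − 0.54y and y = 60 − 0.54x, where x and y are each side's share when it proposes.
Hence (1 − 0.54·0.54)x = 60(1 − 0.54), i.e. 0.7084·x = 27.6.
x ≈ 38.9610; the landlord's share is 60 − x ≈ 21.0390.

21.04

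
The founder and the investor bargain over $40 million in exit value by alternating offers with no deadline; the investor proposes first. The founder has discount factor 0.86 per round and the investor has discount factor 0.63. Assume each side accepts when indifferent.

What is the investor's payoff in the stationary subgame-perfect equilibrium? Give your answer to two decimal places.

Let x be the investor's share when the investor proposes and y be the founder's share when the founder proposes.
The founder accepts iff offered ≥ 0.86·y, so x = 40 − 0.86y. Symmetrically y = 40 − 0.63x.
Substituting: x = 40 − 0.86(40 − 0.63x), giving x(1 − 0.63·0.86) = 40(1 − 0.86).
So x = 40 × 0.14 / 0.4582 ≈ 12.2217, and the founder receives 40 − x ≈ 27.7783.

12.22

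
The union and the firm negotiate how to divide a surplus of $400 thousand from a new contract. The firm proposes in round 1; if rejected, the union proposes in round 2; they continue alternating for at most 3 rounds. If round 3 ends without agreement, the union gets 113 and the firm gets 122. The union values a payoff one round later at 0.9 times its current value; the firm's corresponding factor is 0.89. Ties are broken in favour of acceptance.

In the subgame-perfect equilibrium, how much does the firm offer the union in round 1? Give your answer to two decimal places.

Solve by backward induction from round 3.
Round 3 (the firm proposes): the union gets 113 if talks fail, so the firm offers 113 and keeps 287.
Round 2 (the union proposes): the firm can get 287 next round, worth 0.89 × 287 = 255.43 now, so the union offers 255.43, keeping 144.57.
Round 1 (the firm proposes): the union can get 144.57 next round, worth 0.9 × 144.57 = 130.113 now; the firm offers that and keeps 269.887.

130.11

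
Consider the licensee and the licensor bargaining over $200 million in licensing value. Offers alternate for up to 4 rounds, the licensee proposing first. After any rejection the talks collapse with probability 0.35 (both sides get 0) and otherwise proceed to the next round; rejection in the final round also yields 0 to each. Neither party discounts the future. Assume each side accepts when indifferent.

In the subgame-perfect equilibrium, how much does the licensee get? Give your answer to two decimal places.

Round 4 (the licensor proposes): rejection yields 0 for the licensee; the licensor offers 0 and keeps 200.
Round 3 (the licensee proposes): rejecting gives the licensor an expected 0.65 × 200 = 130, so the licensee offers 130, keeping 70.
Round 2 (the licensor proposes): rejecting gives the licensee an expected 0.65 × 70 = 45.5, so the licensor offers 45.5, keeping 154.5.
Round 1 (the licensee proposes): rejecting gives the licensor an expected 0.65 × 154.5 = 100.425; the licensee offers that and keeps 99.575.

99.58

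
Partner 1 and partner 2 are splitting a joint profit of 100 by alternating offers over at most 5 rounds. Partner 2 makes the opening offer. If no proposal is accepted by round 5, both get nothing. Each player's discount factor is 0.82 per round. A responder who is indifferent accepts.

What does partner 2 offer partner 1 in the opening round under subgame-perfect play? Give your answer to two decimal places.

24.68

Round 5 (partner 2 proposes): rejection yields 0 for partner 1; partner 2 offers 0 and keeps 100.
Round 4 (partner 1 proposes): partner 2 can get 100 next round, worth 0.82 × 100 = 82 now. Partner 1 offers 82 and keeps 100 − 82 = 18.
Round 3 (partner 2 proposes): partner 1 can get 18 next round, worth 0.82 × 18 = 14.76 now; partner 2 offers that and keeps 85.24.
Round 2 (partner 1 proposes): partner 2 can get 85.24 next round, worth 0.82 × 85.24 = 69.8968 now. Partner 1 offers 69.8968 and keeps 100 − 69.8968 = 30.1032.
Round 1 (partner 2 proposes): partner 1 can get 30.1032 next round, worth 0.82 × 30.1032 = 24.684624 now, so partner 2 offers 24.684624, keeping 75.315376.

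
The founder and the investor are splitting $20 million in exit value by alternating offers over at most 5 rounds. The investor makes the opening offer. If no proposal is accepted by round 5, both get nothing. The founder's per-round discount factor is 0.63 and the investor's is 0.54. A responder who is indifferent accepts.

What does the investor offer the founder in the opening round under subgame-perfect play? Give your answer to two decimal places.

7.77

By backward induction:
Round 5 (the investor proposes): the founder will accept anything ≥ 0, so the investor offers 0 and keeps 20.
Round 4 (the founder proposes): the investor can get 20 next round, worth 0.54 × 20 = 10.8 now; the founder offers that and keeps 9.2.
Round 3 (the investor proposes): the founder can get 9.2 next round, worth 0.63 × 9.2 = 5.796 now. The investor offers 5.796 and keeps 20 − 5.796 = 14.204.
Round 2 (the founder proposes): the investor can get 14.204 next round, worth 0.54 × 14.204 = 7.67016 now, so the founder offers 7.67016, keeping 12.32984.
Round 1 (the investor proposes): the founder can get 12.32984 next round, worth 0.63 × 12.32984 = 7.7677992 now, so the investor offers 7.7677992, keeping 12.2322008.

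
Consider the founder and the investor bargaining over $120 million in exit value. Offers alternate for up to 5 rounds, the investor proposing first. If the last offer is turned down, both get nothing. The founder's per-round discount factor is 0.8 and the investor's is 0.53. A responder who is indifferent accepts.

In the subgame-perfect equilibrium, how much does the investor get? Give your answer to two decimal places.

55.75

Solve by backward induction from round 5.
Round 5 (the investor proposes): rejection yields 0 for the founder; the investor offers 0 and keeps 120.
Round 4 (the founder proposes): the investor can get 120 next round, worth 0.53 × 120 = 63.6 now. The founder offers 63.6 and keeps 120 − 63.6 = 56.4.
Round 3 (the investor proposes): the founder can get 56.4 next round, worth 0.8 × 56.4 = 45.12 now; the investor offers that and keeps 74.88.
Round 2 (the founder proposes): the investor can get 74.88 next round, worth 0.53 × 74.88 = 39.6864 now, so the founder offers 39.6864, keeping 80.3136.
Round 1 (the investor proposes): the founder can get 80.3136 next round, worth 0.8 × 80.3136 = 64.25088 now. The investor offers 64.25088 and keeps 120 − 64.25088 = 55.74912.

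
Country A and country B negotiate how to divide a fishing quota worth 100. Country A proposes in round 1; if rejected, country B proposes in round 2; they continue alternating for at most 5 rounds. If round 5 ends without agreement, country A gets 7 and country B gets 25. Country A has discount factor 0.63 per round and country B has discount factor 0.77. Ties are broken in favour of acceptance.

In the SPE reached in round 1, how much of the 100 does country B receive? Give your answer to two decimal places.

Round 5 (country A proposes): country B gets 25 if talks fail, so country A offers 25 and keeps 75.
Round 4 (country B proposes): country A can get 75 next round, worth 0.63 × 75 = 47.25 now, so country B offers 47.25, keeping 52.75.
Round 3 (country A proposes): country B can get 52.75 next round, worth 0.77 × 52.75 = 40.6175 now. Country A offers 40.6175 and keeps 100 − 40.6175 = 59.3825.
Round 2 (country B proposes): country A can get 59.3825 next round, worth 0.63 × 59.3825 = 37.410975 now, so country B offers 37.410975, keeping 62.589025.
Round 1 (country A proposes): country B can get 62.589025 next round, worth 0.77 × 62.589025 = 48.19354925 now. Country A offers 48.19354925 and keeps 100 − 48.19354925 = 51.80645075.

48.19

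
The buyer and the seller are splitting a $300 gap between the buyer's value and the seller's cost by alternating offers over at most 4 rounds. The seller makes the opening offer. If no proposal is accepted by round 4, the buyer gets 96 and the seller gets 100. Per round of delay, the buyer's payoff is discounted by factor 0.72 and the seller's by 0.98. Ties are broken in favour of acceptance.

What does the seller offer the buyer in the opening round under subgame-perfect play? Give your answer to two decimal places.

105.93

Round 4 (the buyer proposes): the seller gets 100 if talks fail, so the buyer offers 100 and keeps 200.
Round 3 (the seller proposes): the buyer can get 200 next round, worth 0.72 × 200 = 144 now, so the seller offers 144, keeping 156.
Round 2 (the buyer proposes): the seller can get 156 next round, worth 0.98 × 156 = 152.88 now; the buyer offers that and keeps 147.12.
Round 1 (the seller proposes): the buyer can get 147.12 next round, worth 0.72 × 147.12 = 105.9264 now, so the seller offers 105.9264, keeping 194.0736.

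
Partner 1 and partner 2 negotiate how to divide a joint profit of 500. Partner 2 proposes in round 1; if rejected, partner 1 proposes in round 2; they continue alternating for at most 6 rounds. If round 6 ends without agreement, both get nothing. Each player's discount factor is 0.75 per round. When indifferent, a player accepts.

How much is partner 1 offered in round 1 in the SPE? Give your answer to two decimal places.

265.14

Round 6 (partner 1 proposes): partner 2 will accept anything ≥ 0, so partner 1 offers 0 and keeps 500.
Round 5 (partner 2 proposes): partner 1 can get 500 next round, worth 0.75 × 500 = 375 now; partner 2 offers that and keeps 125.
Round 4 (partner 1 proposes): partner 2 can get 125 next round, worth 0.75 × 125 = 93.75 now; partner 1 offers that and keeps 406.25.
Round 3 (partner 2 proposes): partner 1 can get 406.25 next round, worth 0.75 × 406.25 = 304.6875 now; partner 2 offers that and keeps 195.3125.
Round 2 (partner 1 proposes): partner 2 can get 195.3125 next round, worth 0.75 × 195.3125 = 146.484375 now. Partner 1 offers 146.484375 and keeps 500 − 146.484375 = 353.515625.
Round 1 (partner 2 proposes): partner 1 can get 353.515625 next round, worth 0.75 × 353.515625 = 265.13671875 now; partner 2 offers that and keeps 234.86328125.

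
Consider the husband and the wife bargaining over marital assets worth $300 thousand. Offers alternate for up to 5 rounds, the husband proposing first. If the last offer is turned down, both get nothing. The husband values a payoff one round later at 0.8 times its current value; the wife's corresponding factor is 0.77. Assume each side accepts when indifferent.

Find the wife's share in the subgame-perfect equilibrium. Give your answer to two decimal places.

74.66

Work backward from the last round.
Round 5 (the husband proposes): the wife will accept anything ≥ 0, so the husband offers 0 and keeps 300.
Round 4 (the wife proposes): the husband can get 300 next round, worth 0.8 × 300 = 240 now, so the wife offers 240, keeping 60.
Round 3 (the husband proposes): the wife can get 60 next round, worth 0.77 × 60 = 46.2 now, so the husband offers 46.2, keeping 253.8.
Round 2 (the wife proposes): the husband can get 253.8 next round, worth 0.8 × 253.8 = 203.04 now. The wife offers 203.04 and keeps 300 − 203.04 = 96.96.
Round 1 (the husband proposes): the wife can get 96.96 next round, worth 0.77 × 96.96 = 74.6592 now, so the husband offers 74.6592, keeping 225.3408.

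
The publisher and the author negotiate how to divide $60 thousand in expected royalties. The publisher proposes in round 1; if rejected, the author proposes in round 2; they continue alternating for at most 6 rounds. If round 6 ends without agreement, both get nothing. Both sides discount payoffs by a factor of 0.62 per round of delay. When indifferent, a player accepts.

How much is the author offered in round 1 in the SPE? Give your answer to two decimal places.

25.07

Round 6 (the author proposes): rejection yields 0 for the publisher; the author offers 0 and keeps 60.
Round 5 (the publisher proposes): the author can get 60 next round, worth 0.62 × 60 = 37.2 now. The publisher offers 37.2 and keeps 60 − 37.2 = 22.8.
Round 4 (the author proposes): the publisher can get 22.8 next round, worth 0.62 × 22.8 = 14.136 now; the author offers that and keeps 45.864.
Round 3 (the publisher proposes): the author can get 45.864 next round, worth 0.62 × 45.864 = 28.43568 now; the publisher offers that and keeps 31.56432.
Round 2 (the author proposes): the publisher can get 31.56432 next round, worth 0.62 × 31.56432 = 19.5698784 now, so the author offers 19.5698784, keeping 40.4301216.
Round 1 (the publisher proposes): the author can get 40.4301216 next round, worth 0.62 × 40.4301216 = 25.066675392 now. The publisher offers 25.066675392 and keeps 60 − 25.066675392 = 34.933324608.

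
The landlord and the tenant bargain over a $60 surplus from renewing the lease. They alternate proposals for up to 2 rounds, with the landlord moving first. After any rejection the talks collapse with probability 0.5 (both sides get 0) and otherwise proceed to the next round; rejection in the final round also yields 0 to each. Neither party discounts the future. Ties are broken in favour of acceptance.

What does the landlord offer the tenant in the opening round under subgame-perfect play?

Round 2 (the tenant proposes): rejection yields 0 for the landlord; the tenant offers 0 and keeps 60.
Round 1 (the landlord proposes): rejecting gives the tenant an expected 0.5 × 60 = 30, so the landlord offers 30, keeping 30.

30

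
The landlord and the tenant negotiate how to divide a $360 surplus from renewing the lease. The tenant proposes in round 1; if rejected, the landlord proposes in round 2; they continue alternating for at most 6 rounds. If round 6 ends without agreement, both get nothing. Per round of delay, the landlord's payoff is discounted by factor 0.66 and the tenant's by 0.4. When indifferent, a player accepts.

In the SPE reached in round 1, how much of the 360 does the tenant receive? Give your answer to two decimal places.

163.24

Round 6 (the landlord proposes): the tenant will accept anything ≥ 0, so the landlord offers 0 and keeps 360.
Round 5 (the tenant proposes): the landlord can get 360 next round, worth 0.66 × 360 = 237.6 now; the tenant offers that and keeps 122.4.
Round 4 (the landlord proposes): the tenant can get 122.4 next round, worth 0.4 × 122.4 = 48.96 now, so the landlord offers 48.96, keeping 311.04.
Round 3 (the tenant proposes): the landlord can get 311.04 next round, worth 0.66 × 311.04 = 205.2864 now, so the tenant offers 205.2864, keeping 154.7136.
Round 2 (the landlord proposes): the tenant can get 154.7136 next round, worth 0.4 × 154.7136 = 61.88544 now. The landlord offers 61.88544 and keeps 360 − 61.88544 = 298.11456.
Round 1 (the tenant proposes): the landlord can get 298.11456 next round, worth 0.66 × 298.11456 = 196.7556096 now. The tenant offers 196.7556096 and keeps 360 − 196.7556096 = 163.2443904.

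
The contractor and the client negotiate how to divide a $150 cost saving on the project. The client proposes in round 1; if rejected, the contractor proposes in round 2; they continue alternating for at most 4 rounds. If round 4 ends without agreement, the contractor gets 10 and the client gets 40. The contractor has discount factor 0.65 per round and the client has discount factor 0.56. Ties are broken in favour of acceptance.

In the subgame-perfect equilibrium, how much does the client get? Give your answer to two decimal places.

Round 4 (the contractor proposes): the client gets 40 if talks fail, so the contractor offers 40 and keeps 110.
Round 3 (the client proposes): the contractor can get 110 next round, worth 0.65 × 110 = 71.5 now, so the client offers 71.5, keeping 78.5.
Round 2 (the contractor proposes): the client can get 78.5 next round, worth 0.56 × 78.5 = 43.96 now. The contractor offers 43.96 and keeps 150 − 43.96 = 106.04.
Round 1 (the client proposes): the contractor can get 106.04 next round, worth 0.65 × 106.04 = 68.926 now, so the client offers 68.926, keeping 81.074.

81.07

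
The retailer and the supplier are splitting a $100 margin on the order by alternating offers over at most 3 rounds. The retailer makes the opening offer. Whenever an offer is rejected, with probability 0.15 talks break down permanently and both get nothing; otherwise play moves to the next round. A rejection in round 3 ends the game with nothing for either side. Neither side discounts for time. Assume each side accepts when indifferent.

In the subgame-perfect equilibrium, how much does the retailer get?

87.25

By backward induction:
Round 3 (the retailer proposes): the supplier will accept anything ≥ 0, so the retailer offers 0 and keeps 100.
Round 2 (the supplier proposes): rejecting gives the retailer an expected 0.85 × 100 = 85. The supplier offers 85 and keeps 100 − 85 = 15.
Round 1 (the retailer proposes): rejecting gives the supplier an expected 0.85 × 15 = 12.75; the retailer offers that and keeps 87.25.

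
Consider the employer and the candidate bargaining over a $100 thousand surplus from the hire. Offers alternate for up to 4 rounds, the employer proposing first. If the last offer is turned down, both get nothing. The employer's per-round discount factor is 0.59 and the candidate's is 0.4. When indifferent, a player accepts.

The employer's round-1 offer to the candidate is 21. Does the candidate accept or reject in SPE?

Round 4 (the candidate proposes): the employer will accept anything ≥ 0, so the candidate offers 0 and keeps 100.
Round 3 (the employer proposes): the candidate can get 100 next round, worth 0.4 × 100 = 40 now. The employer offers 40 and keeps 100 − 40 = 60.
Round 2 (the candidate proposes): the employer can get 60 next round, worth 0.59 × 60 = 35.4 now. The candidate offers 35.4 and keeps 100 − 35.4 = 64.6.
So by rejecting in round 1, the candidate gets 64.6 next round, worth 0.4 × 64.6 = 25.84 now.
Offer 21 < 25.84, so the candidate rejects.

Reject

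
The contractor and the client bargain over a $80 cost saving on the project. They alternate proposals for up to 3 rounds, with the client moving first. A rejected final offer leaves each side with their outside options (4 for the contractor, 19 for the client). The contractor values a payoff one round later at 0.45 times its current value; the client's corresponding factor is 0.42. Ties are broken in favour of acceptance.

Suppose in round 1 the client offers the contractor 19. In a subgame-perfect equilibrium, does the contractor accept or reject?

Reject

Work out the contractor's continuation value if the offer is rejected.
Round 3 (the client proposes): the contractor gets 4 if talks fail, so the client offers 4 and keeps 76.
Round 2 (the contractor proposes): the client can get 76 next round, worth 0.42 × 76 = 31.92 now; the contractor offers that and keeps 48.08.
So by rejecting in round 1, the contractor gets 48.08 next round, worth 0.45 × 48.08 = 21.636 now.
Offer 19 < 21.636, so the contractor rejects.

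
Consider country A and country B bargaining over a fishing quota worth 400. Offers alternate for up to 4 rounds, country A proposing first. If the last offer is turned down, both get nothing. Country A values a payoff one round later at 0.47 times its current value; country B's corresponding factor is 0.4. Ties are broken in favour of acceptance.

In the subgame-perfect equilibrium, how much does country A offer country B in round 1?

Solve by backward induction from round 4.
Round 4 (country B proposes): country A will accept anything ≥ 0, so country B offers 0 and keeps 400.
Round 3 (country A proposes): country B can get 400 next round, worth 0.4 × 400 = 160 now. Country A offers 160 and keeps 400 − 160 = 240.
Round 2 (country B proposes): country A can get 240 next round, worth 0.47 × 240 = 112.8 now. Country B offers 112.8 and keeps 400 − 112.8 = 287.2.
Round 1 (country A proposes): country B can get 287.2 next round, worth 0.4 × 287.2 = 114.88 now; country A offers that and keeps 285.12.

114.88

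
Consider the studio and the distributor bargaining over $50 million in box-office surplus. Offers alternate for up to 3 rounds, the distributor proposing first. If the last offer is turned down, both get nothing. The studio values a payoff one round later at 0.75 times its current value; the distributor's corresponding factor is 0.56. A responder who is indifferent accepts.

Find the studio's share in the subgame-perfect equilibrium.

Round 3 (the distributor proposes): rejection yields 0 for the studio; the distributor offers 0 and keeps 50.
Round 2 (the studio proposes): the distributor can get 50 next round, worth 0.56 × 50 = 28 now; the studio offers that and keeps 22.
Round 1 (the distributor proposes): the studio can get 22 next round, worth 0.75 × 22 = 16.5 now; the distributor offers that and keeps 33.5.

16.5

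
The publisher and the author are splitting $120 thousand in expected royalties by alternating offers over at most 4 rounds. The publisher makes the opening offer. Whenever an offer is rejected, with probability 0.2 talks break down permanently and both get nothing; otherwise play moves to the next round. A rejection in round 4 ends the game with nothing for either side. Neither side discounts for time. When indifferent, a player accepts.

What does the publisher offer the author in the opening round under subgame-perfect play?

Round 4 (the author proposes): the publisher will accept anything ≥ 0, so the author offers 0 and keeps 120.
Round 3 (the publisher proposes): rejecting gives the author an expected 0.8 × 120 = 96; the publisher offers that and keeps 24.
Round 2 (the author proposes): rejecting gives the publisher an expected 0.8 × 24 = 19.2; the author offers that and keeps 100.8.
Round 1 (the publisher proposes): rejecting gives the author an expected 0.8 × 100.8 = 80.64, so the publisher offers 80.64, keeping 39.36.

80.64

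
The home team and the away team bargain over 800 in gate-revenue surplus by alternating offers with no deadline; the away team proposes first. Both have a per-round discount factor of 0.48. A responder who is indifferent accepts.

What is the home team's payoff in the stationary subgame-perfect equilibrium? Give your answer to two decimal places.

259.46

In a stationary SPE each proposer offers the other exactly their discounted continuation value.
If the away team keeps x when proposing and the home team keeps y when proposing, then x = 800 − 0.48y and y = 800 − 0.48x.
Solving: x = 800(1 − 0.48) / (1 − 0.48·0.48) = 416 / 0.7696 ≈ 540.5405.
The home team gets 800 − 540.5405 ≈ 259.4595.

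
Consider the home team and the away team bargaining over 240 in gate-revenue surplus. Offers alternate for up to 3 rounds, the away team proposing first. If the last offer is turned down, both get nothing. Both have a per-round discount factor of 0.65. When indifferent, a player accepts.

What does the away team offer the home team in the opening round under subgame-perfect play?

54.6

Solve by backward induction from round 3.
Round 3 (the away team proposes): the home team will accept anything ≥ 0, so the away team offers 0 and keeps 240.
Round 2 (the home team proposes): the away team can get 240 next round, worth 0.65 × 240 = 156 now. The home team offers 156 and keeps 240 − 156 = 84.
Round 1 (the away team proposes): the home team can get 84 next round, worth 0.65 × 84 = 54.6 now, so the away team offers 54.6, keeping 185.4.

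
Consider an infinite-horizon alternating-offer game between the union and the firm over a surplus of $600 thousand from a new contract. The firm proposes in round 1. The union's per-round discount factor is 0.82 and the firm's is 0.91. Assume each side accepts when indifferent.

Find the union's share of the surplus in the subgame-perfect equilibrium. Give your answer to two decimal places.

When the firm proposes, the union accepts any offer worth at least 0.82 times what the union would get by proposing next round; and vice versa.
This gives x = 600 − 0.82y and y = 600 − 0.91x, where x and y are each side's share when it proposes.
Hence (1 − 0.82·0.91)x = 600(1 − 0.82), i.e. 0.2538·x = 108.
x ≈ 425.5319; the union's share is 600 − x ≈ 174.4681.

174.47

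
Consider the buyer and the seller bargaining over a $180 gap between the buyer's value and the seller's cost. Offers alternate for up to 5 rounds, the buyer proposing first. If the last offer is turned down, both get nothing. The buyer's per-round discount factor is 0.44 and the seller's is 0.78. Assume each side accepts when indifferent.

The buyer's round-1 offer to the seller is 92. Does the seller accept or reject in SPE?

Reject

Work out the seller's continuation value if the offer is rejected.
Round 5 (the buyer proposes): rejection yields 0 for the seller; the buyer offers 0 and keeps 180.
Round 4 (the seller proposes): the buyer can get 180 next round, worth 0.44 × 180 = 79.2 now. The seller offers 79.2 and keeps 180 − 79.2 = 100.8.
Round 3 (the buyer proposes): the seller can get 100.8 next round, worth 0.78 × 100.8 = 78.624 now, so the buyer offers 78.624, keeping 101.376.
Round 2 (the seller proposes): the buyer can get 101.376 next round, worth 0.44 × 101.376 = 44.60544 now; the seller offers that and keeps 135.39456.
So by rejecting in round 1, the seller gets 135.39456 next round, worth 0.78 × 135.39456 = 105.6077568 now.
Offer 92 < 105.6077568, so the seller rejects.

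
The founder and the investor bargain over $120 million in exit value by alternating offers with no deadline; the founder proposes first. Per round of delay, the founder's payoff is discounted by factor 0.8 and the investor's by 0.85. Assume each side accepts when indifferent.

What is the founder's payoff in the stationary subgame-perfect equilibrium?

56.25

In a stationary SPE each proposer offers the other exactly their discounted continuation value.
If the founder keeps x when proposing and the investor keeps y when proposing, then x = 120 − 0.85y and y = 120 − 0.8x.
Solving: x = 120(1 − 0.85) / (1 − 0.8·0.85) = 18 / 0.32 = 56.25.
The investor gets 120 − 56.25 = 63.75.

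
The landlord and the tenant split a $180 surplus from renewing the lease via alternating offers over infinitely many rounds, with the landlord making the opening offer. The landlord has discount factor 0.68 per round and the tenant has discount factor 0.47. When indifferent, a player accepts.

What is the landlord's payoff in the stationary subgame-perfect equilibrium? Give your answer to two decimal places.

140.21

Let x be the landlord's share when the landlord proposes and y be the tenant's share when the tenant proposes.
The tenant accepts iff offered ≥ 0.47·y, so x = 180 − 0.47y. Symmetrically y = 180 − 0.68x.
Substituting: x = 180 − 0.47(180 − 0.68x), giving x(1 − 0.68·0.47) = 180(1 − 0.47).
So x = 180 × 0.53 / 0.6804 ≈ 140.2116, and the tenant receives 180 − x ≈ 39.7884.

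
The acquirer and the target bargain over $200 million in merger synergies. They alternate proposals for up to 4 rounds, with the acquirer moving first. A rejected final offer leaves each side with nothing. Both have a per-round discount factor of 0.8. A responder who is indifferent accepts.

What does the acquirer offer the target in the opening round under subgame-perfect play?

Round 4 (the target proposes): rejection yields 0 for the acquirer; the target offers 0 and keeps 200.
Round 3 (the acquirer proposes): the target can get 200 next round, worth 0.8 × 200 = 160 now, so the acquirer offers 160, keeping 40.
Round 2 (the target proposes): the acquirer can get 40 next round, worth 0.8 × 40 = 32 now. The target offers 32 and keeps 200 − 32 = 168.
Round 1 (the acquirer proposes): the target can get 168 next round, worth 0.8 × 168 = 134.4 now, so the acquirer offers 134.4, keeping 65.6.

134.4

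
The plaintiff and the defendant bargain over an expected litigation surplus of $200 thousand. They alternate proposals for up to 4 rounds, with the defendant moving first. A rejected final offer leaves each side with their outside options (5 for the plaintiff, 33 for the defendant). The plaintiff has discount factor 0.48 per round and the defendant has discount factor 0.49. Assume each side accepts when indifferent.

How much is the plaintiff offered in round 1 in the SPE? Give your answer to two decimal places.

67.81

Round 4 (the plaintiff proposes): the defendant gets 33 if talks fail, so the plaintiff offers 33 and keeps 167.
Round 3 (the defendant proposes): the plaintiff can get 167 next round, worth 0.48 × 167 = 80.16 now, so the defendant offers 80.16, keeping 119.84.
Round 2 (the plaintiff proposes): the defendant can get 119.84 next round, worth 0.49 × 119.84 = 58.7216 now, so the plaintiff offers 58.7216, keeping 141.2784.
Round 1 (the defendant proposes): the plaintiff can get 141.2784 next round, worth 0.48 × 141.2784 = 67.813632 now; the defendant offers that and keeps 132.186368.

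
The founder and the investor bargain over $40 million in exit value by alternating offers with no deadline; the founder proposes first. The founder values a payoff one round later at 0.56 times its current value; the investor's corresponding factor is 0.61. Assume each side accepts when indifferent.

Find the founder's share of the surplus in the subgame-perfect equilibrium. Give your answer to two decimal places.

23.69

Let x be the founder's share when the founder proposes and y be the investor's share when the investor proposes.
The investor accepts iff offered ≥ 0.61·y, so x = 40 − 0.61y. Symmetrically y = 40 − 0.56x.
Substituting: x = 40 − 0.61(40 − 0.56x), giving x(1 − 0.56·0.61) = 40(1 − 0.61).
So x = 40 × 0.39 / 0.6584 ≈ 23.6938, and the investor receives 40 − x ≈ 16.3062.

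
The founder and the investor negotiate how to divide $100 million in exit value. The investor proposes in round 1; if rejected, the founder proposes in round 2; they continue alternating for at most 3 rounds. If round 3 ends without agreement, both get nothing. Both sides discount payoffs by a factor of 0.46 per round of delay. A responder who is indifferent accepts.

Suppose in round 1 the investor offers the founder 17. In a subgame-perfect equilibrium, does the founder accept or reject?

Round 3 (the investor proposes): rejection yields 0 for the founder; the investor offers 0 and keeps 100.
Round 2 (the founder proposes): the investor can get 100 next round, worth 0.46 × 100 = 46 now. The founder offers 46 and keeps 100 − 46 = 54.
So by rejecting in round 1, the founder gets 54 next round, worth 0.46 × 54 = 24.84 now.
Offer 17 < 24.84, so the founder rejects.

Reject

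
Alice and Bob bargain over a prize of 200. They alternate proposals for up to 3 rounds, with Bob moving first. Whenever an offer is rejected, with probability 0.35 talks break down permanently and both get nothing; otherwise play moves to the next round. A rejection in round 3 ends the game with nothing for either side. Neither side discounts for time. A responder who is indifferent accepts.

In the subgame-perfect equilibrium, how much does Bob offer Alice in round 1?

45.5

Round 3 (Bob proposes): rejection yields 0 for Alice; Bob offers 0 and keeps 200.
Round 2 (Alice proposes): rejecting gives Bob an expected 0.65 × 200 = 130; Alice offers that and keeps 70.
Round 1 (Bob proposes): rejecting gives Alice an expected 0.65 × 70 = 45.5, so Bob offers 45.5, keeping 154.5.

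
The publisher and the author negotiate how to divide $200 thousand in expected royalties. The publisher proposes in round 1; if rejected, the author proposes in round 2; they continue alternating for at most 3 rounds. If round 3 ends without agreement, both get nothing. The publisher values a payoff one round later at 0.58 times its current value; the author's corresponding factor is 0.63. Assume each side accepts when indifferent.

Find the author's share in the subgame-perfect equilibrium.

Round 3 (the publisher proposes): the author will accept anything ≥ 0, so the publisher offers 0 and keeps 200.
Round 2 (the author proposes): the publisher can get 200 next round, worth 0.58 × 200 = 116 now. The author offers 116 and keeps 200 − 116 = 84.
Round 1 (the publisher proposes): the author can get 84 next round, worth 0.63 × 84 = 52.92 now; the publisher offers that and keeps 147.08.

52.92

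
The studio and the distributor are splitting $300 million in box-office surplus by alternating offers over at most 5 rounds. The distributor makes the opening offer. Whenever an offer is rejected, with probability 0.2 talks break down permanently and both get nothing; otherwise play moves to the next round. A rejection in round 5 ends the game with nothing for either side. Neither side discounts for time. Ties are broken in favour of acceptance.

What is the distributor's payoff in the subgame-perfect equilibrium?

221.28

By backward induction:
Round 5 (the distributor proposes): the studio will accept anything ≥ 0, so the distributor offers 0 and keeps 300.
Round 4 (the studio proposes): rejecting gives the distributor an expected 0.8 × 300 = 240, so the studio offers 240, keeping 60.
Round 3 (the distributor proposes): rejecting gives the studio an expected 0.8 × 60 = 48; the distributor offers that and keeps 252.
Round 2 (the studio proposes): rejecting gives the distributor an expected 0.8 × 252 = 201.6, so the studio offers 201.6, keeping 98.4.
Round 1 (the distributor proposes): rejecting gives the studio an expected 0.8 × 98.4 = 78.72. The distributor offers 78.72 and keeps 300 − 78.72 = 221.28.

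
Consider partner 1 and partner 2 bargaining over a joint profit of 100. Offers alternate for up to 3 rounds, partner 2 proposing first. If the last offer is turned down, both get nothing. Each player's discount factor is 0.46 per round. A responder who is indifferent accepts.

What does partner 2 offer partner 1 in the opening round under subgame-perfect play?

Round 3 (partner 2 proposes): rejection yields 0 for partner 1; partner 2 offers 0 and keeps 100.
Round 2 (partner 1 proposes): partner 2 can get 100 next round, worth 0.46 × 100 = 46 now. Partner 1 offers 46 and keeps 100 − 46 = 54.
Round 1 (partner 2 proposes): partner 1 can get 54 next round, worth 0.46 × 54 = 24.84 now; partner 2 offers that and keeps 75.16.

24.84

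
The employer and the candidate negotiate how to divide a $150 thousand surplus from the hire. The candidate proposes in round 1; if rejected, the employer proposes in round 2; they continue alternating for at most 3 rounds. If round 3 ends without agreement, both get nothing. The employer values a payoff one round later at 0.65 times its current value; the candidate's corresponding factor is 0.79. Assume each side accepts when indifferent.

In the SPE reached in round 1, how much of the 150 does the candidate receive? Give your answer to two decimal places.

129.53

By backward induction:
Round 3 (the candidate proposes): rejection yields 0 for the employer; the candidate offers 0 and keeps 150.
Round 2 (the employer proposes): the candidate can get 150 next round, worth 0.79 × 150 = 118.5 now; the employer offers that and keeps 31.5.
Round 1 (the candidate proposes): the employer can get 31.5 next round, worth 0.65 × 31.5 = 20.475 now; the candidate offers that and keeps 129.525.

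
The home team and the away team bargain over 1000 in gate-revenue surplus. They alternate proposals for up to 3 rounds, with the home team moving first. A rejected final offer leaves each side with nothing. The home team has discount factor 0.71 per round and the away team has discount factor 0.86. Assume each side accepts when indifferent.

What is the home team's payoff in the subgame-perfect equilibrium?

Round 3 (the home team proposes): rejection yields 0 for the away team; the home team offers 0 and keeps 1000.
Round 2 (the away team proposes): the home team can get 1000 next round, worth 0.71 × 1000 = 710 now; the away team offers that and keeps 290.
Round 1 (the home team proposes): the away team can get 290 next round, worth 0.86 × 290 = 249.4 now. The home team offers 249.4 and keeps 1000 − 249.4 = 750.6.

750.6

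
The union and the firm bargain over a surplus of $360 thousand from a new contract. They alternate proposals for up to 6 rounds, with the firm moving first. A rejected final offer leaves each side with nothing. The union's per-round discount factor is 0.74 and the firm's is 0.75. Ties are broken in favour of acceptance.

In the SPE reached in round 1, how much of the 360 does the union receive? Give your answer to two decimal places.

By backward induction:
Round 6 (the union proposes): the firm will accept anything ≥ 0, so the union offers 0 and keeps 360.
Round 5 (the firm proposes): the union can get 360 next round, worth 0.74 × 360 = 266.4 now. The firm offers 266.4 and keeps 360 − 266.4 = 93.6.
Round 4 (the union proposes): the firm can get 93.6 next round, worth 0.75 × 93.6 = 70.2 now, so the union offers 70.2, keeping 289.8.
Round 3 (the firm proposes): the union can get 289.8 next round, worth 0.74 × 289.8 = 214.452 now, so the firm offers 214.452, keeping 145.548.
Round 2 (the union proposes): the firm can get 145.548 next round, worth 0.75 × 145.548 = 109.161 now, so the union offers 109.161, keeping 250.839.
Round 1 (the firm proposes): the union can get 250.839 next round, worth 0.74 × 250.839 = 185.62086 now; the firm offers that and keeps 174.37914.

185.62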